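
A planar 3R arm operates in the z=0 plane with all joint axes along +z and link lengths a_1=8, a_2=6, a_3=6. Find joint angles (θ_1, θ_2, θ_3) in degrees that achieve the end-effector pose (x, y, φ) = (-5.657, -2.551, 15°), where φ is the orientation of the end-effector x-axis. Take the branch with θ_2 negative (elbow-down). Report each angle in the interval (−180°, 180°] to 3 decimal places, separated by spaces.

-135.001 -59.998 -150.001

wrist centre = target − a_3·(cos φ, sin φ) = (-11.4526, -4.1039)
cos θ_2 = (148.0031−8²−6²)/(2·8·6) = 0.5000; θ_2 = -59.9978° (elbow-down)
β = atan2(-4.1039,-11.4526) = -160.2853°; ψ = atan2(-5.1960,11.0002) = -25.2841°
θ_1 = β − ψ = -135.0012°
θ_3 = φ − θ_1 − θ_2 = -150.0009° (wrapped to (-180°,180°])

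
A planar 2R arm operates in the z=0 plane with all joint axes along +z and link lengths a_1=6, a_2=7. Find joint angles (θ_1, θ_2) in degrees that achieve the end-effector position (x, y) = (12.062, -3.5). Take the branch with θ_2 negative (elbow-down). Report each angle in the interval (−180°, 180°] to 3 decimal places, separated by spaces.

0.003 -30.006

cos θ_2 = (157.7418−6²−7²)/(2·6·7) = 0.8660; θ_2 = -30.0059° (elbow-down)
β = atan2(-3.5000,12.0620) = -16.1810°; ψ = atan2(-3.5006,12.0618) = -16.1840°
θ_1 = β − ψ = 0.0029°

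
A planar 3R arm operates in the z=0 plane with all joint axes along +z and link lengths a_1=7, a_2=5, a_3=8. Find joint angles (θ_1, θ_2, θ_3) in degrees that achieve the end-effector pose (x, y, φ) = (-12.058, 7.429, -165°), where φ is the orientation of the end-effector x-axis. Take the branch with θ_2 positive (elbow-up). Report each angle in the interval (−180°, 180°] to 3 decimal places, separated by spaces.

90.002 60.004 44.994

wrist centre = target − a_3·(cos φ, sin φ) = (-4.3306, 9.4996)
cos θ_2 = (108.9955−7²−5²)/(2·7·5) = 0.4999; θ_2 = 60.0042° (elbow-up)
β = atan2(9.4996,-4.3306) = 114.5070°; ψ = atan2(4.3303,9.4997) = 24.5053°
θ_1 = β − ψ = 90.0017°
θ_3 = φ − θ_1 − θ_2 = 44.9941° (wrapped to (-180°,180°])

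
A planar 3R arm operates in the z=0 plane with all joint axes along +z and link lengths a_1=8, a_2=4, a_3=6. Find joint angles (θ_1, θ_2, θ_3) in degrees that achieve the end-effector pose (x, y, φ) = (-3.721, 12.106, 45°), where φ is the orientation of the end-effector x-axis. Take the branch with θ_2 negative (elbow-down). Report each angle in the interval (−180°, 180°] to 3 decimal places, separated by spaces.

wrist centre = target − a_3·(cos φ, sin φ) = (-7.9636, 7.8634)
cos θ_2 = (125.2520−8²−4²)/(2·8·4) = 0.7071; θ_2 = -45.0036° (elbow-down)
β = atan2(7.8634,-7.9636) = 135.3630°; ψ = atan2(-2.8286,10.8282) = -14.6399°
θ_1 = β − ψ = 150.0029°
θ_3 = φ − θ_1 − θ_2 = -59.9993° (wrapped to (-180°,180°])

150.003 -45.004 -59.999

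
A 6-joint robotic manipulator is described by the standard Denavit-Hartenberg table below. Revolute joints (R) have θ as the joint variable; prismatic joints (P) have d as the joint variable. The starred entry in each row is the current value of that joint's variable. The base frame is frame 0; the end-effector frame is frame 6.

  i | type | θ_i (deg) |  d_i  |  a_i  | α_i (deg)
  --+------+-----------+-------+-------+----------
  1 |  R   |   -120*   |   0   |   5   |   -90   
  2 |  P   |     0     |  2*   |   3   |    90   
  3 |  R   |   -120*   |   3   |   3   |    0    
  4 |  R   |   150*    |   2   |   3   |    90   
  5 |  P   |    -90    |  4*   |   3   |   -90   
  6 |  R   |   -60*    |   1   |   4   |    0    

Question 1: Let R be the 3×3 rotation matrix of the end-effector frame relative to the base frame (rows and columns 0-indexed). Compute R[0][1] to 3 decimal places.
0.500

End-effector y-axis (col 1 of R) = (0.5000,0.0000,-0.8660)
R[0][1] = 0.5000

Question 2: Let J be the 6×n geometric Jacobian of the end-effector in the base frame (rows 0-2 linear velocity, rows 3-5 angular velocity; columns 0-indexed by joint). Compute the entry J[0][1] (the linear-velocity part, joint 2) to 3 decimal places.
prismatic axis z_1 = (0.8660,-0.5000,0.0000)
J_v[:, 1] = z_1; J_ω[:, 1] = (0,0,0)
entry J[0][1] = 0.8660

0.866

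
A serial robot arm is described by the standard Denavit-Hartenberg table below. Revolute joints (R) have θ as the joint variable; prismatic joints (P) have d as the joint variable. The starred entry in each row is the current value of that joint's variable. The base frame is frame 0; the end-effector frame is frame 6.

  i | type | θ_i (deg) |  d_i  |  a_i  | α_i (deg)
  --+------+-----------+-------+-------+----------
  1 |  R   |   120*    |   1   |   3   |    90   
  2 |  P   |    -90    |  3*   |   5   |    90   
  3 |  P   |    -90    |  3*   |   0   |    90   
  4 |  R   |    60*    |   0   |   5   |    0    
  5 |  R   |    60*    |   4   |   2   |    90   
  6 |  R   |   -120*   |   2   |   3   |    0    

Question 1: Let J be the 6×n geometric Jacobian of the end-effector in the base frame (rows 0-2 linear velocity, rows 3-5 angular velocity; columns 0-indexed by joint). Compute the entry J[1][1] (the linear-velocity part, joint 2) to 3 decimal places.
0.500

prismatic axis z_1 = (0.8660,0.5000,0.0000)
J_v[:, 1] = z_1; J_ω[:, 1] = (0,0,0)
entry J[1][1] = 0.5000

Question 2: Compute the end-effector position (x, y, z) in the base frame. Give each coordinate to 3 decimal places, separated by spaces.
2.031 -5.482 -2.598

after link 1: o_1 = (-1.5000, 2.5981, 1.0000)
after link 2: o_2 = (1.0981, 4.0981, -4.0000)
after link 3: o_3 = (2.5981, 1.5000, -4.0000)
after link 4: o_4 = (2.5981, -3.5000, -4.0000)
after link 5: o_5 = (4.3301, -4.5000, -0.0000)
after link 6: o_6 = (2.0311, -5.4821, -2.5981)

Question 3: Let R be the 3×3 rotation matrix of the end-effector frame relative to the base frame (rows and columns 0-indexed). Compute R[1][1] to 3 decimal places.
-0.433

End-effector y-axis (col 1 of R) = (0.7500,-0.4330,-0.5000)
R[1][1] = -0.4330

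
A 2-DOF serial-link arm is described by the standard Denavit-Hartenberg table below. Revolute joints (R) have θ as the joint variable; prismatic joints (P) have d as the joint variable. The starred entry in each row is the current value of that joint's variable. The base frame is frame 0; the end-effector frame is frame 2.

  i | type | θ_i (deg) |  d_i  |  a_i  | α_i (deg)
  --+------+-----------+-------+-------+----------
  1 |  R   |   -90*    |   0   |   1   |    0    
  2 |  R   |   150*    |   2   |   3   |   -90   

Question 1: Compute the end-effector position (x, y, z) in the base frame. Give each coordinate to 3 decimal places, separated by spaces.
1.500 1.598 2.000

after link 1: o_1 = (0.0000, -1.0000, 0.0000)
after link 2: o_2 = (1.5000, 1.5981, 2.0000)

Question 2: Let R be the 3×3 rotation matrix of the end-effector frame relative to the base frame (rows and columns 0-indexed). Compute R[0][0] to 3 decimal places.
End-effector x-axis (col 0 of R) = (0.5000,0.8660,0.0000)
R[0][0] = 0.5000

0.500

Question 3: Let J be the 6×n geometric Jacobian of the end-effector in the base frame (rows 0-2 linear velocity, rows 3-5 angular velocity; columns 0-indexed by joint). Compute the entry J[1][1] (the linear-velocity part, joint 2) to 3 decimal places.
axis z_1 = (0.0000,0.0000,1.0000); lever o_n−o_1 = (1.5000,2.5981,2.0000)
cross product → J_v[:, 1] = (-2.5981,1.5000,0.0000)
J_ω[:, 1] = z_1
entry J[1][1] = 1.5000

1.500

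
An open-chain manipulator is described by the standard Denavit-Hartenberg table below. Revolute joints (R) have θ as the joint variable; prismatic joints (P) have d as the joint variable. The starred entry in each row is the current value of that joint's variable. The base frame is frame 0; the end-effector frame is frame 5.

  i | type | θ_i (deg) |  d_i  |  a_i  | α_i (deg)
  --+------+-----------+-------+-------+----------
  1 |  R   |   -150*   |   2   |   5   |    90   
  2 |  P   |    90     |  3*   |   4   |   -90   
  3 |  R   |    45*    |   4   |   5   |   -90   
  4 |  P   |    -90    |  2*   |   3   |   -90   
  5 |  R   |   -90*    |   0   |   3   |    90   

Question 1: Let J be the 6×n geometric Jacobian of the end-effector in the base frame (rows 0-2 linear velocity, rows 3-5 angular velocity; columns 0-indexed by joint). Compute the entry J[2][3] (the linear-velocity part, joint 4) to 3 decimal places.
prismatic axis z_3 = (0.3536,-0.6124,-0.7071)
J_v[:, 3] = z_3; J_ω[:, 3] = (0,0,0)
entry J[2][3] = -0.7071

-0.707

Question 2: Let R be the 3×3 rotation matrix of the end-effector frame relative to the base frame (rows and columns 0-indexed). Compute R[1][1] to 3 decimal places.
End-effector y-axis (col 1 of R) = (0.3536,-0.6124,0.7071)
R[1][1] = -0.6124

-0.612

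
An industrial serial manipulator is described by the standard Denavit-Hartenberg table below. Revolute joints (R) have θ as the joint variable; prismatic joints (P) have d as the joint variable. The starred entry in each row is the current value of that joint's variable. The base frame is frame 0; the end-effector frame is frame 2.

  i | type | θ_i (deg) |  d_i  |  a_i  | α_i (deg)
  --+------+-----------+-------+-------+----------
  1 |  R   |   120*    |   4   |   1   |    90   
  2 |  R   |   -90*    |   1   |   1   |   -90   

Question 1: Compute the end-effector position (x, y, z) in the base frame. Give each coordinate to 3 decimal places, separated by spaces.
0.366 1.366 3.000

after link 1: o_1 = (-0.5000, 0.8660, 4.0000)
after link 2: o_2 = (0.3660, 1.3660, 3.0000)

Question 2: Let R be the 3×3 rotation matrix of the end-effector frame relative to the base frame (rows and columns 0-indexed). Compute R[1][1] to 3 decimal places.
End-effector y-axis (col 1 of R) = (-0.8660,-0.5000,-0.0000)
R[1][1] = -0.5000

-0.500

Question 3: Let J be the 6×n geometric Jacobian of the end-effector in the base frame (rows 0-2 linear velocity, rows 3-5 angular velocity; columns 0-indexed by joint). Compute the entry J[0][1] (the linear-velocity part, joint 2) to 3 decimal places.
-0.500

axis z_1 = (0.8660,0.5000,0.0000); lever o_n−o_1 = (0.8660,0.5000,-1.0000)
cross product → J_v[:, 1] = (-0.5000,0.8660,0.0000)
J_ω[:, 1] = z_1
entry J[0][1] = -0.5000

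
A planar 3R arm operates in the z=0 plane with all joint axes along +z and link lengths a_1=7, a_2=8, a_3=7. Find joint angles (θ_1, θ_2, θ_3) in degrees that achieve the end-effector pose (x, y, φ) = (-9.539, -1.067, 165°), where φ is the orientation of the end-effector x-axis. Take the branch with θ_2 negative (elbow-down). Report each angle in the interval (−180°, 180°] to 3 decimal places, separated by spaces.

wrist centre = target − a_3·(cos φ, sin φ) = (-2.7775, -2.8787)
cos θ_2 = (16.0017−7²−8²)/(2·7·8) = -0.8661; θ_2 = -150.0035° (elbow-down)
β = atan2(-2.8787,-2.7775) = -133.9748°; ψ = atan2(-3.9996,0.0716) = -88.9751°
θ_1 = β − ψ = -44.9997°
θ_3 = φ − θ_1 − θ_2 = 0.0033° (wrapped to (-180°,180°])

-45.000 -150.004 0.003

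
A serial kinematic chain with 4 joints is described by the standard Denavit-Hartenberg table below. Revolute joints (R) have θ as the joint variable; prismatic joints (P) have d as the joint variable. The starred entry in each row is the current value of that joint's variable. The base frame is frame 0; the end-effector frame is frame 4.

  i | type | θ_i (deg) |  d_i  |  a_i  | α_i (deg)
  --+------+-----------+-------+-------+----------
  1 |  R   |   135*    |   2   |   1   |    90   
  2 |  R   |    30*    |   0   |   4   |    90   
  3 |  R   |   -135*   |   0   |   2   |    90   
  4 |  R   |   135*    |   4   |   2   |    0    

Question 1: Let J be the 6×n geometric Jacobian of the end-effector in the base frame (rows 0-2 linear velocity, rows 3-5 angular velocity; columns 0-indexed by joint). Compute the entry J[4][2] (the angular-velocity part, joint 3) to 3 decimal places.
0.354

axis z_2 = (-0.3536,0.3536,-0.8660); lever o_n−o_2 = (3.1928,0.2214,-2.8461)
cross product → J_v[:, 2] = (-0.8145,-3.7713,-1.2071)
J_ω[:, 2] = z_2
entry J[4][2] = 0.3536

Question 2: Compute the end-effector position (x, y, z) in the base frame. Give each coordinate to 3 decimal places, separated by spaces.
0.036 3.378 1.154

after link 1: o_1 = (-0.7071, 0.7071, 2.0000)
after link 2: o_2 = (-3.1566, 3.1566, 4.0000)
after link 3: o_3 = (-3.2906, 1.2906, 3.2929)
after link 4: o_4 = (0.0362, 3.3780, 1.1539)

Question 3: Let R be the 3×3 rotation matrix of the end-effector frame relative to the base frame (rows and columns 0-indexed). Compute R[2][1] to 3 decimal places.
0.862

End-effector y-axis (col 1 of R) = (0.2974,0.4097,0.8624)
R[2][1] = 0.8624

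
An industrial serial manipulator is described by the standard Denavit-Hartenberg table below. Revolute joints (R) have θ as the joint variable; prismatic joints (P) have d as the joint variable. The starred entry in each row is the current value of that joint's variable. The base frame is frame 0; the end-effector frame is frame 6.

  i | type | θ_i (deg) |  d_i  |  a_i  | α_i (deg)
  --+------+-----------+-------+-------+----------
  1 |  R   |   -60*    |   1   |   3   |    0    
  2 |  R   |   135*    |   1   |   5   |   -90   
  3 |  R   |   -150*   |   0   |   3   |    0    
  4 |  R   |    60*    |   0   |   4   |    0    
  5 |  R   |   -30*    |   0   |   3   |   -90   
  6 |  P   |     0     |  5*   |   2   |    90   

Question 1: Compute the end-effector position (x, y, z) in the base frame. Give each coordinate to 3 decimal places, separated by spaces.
after link 1: o_1 = (1.5000, -2.5981, 1.0000)
after link 2: o_2 = (2.7941, 2.2316, 2.0000)
after link 3: o_3 = (2.1217, -0.2780, 3.5000)
after link 4: o_4 = (2.1217, -0.2780, 7.5000)
after link 5: o_5 = (1.7334, -1.7269, 10.0981)
after link 6: o_6 = (2.5953, 1.4898, 14.3301)

2.595 1.490 14.330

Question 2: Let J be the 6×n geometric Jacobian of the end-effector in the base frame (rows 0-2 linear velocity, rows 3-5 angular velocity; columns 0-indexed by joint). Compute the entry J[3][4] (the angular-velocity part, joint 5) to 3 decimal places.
axis z_4 = (-0.9659,0.2588,0.0000); lever o_n−o_4 = (0.4737,1.7678,6.8301)
cross product → J_v[:, 4] = (1.7678,6.5974,-1.8301)
J_ω[:, 4] = z_4
entry J[3][4] = -0.9659

-0.966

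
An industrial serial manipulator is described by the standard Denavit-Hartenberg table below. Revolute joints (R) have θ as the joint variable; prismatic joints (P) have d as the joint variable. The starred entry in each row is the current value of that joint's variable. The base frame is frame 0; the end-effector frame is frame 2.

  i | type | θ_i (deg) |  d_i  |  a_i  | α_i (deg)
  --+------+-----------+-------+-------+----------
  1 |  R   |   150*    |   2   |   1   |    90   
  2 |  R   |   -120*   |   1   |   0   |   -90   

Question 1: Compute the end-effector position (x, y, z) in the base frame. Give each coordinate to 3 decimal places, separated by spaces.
after link 1: o_1 = (-0.8660, 0.5000, 2.0000)
after link 2: o_2 = (-0.3660, 1.3660, 2.0000)

-0.366 1.366 2.000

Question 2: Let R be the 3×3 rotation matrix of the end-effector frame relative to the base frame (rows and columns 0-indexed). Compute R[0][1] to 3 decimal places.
End-effector y-axis (col 1 of R) = (-0.5000,-0.8660,-0.0000)
R[0][1] = -0.5000

-0.500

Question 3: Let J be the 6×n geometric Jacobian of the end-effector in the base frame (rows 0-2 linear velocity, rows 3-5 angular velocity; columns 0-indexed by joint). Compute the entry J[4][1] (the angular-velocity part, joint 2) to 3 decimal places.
axis z_1 = (0.5000,0.8660,0.0000); lever o_n−o_1 = (0.5000,0.8660,0.0000)
cross product → J_v[:, 1] = (-0.0000,0.0000,-0.0000)
J_ω[:, 1] = z_1
entry J[4][1] = 0.8660

0.866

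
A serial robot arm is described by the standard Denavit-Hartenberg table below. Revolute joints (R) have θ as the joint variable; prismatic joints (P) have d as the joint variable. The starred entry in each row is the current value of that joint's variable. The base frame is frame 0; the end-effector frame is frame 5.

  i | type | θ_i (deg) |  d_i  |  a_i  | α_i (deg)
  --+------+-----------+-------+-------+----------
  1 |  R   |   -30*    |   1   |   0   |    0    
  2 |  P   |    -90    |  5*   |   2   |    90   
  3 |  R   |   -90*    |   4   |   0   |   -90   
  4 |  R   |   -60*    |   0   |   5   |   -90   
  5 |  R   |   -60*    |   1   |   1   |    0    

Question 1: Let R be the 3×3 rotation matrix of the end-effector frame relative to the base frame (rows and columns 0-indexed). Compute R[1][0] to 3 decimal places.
End-effector x-axis (col 0 of R) = (-0.8080,-0.5335,-0.2500)
R[1][0] = -0.5335

-0.533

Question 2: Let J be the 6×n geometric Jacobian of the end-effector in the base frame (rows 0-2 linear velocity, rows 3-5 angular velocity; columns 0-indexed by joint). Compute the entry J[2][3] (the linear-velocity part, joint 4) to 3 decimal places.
-4.263

axis z_3 = (-0.5000,-0.8660,0.0000); lever o_n−o_3 = (-4.1250,1.3816,-3.6160)
cross product → J_v[:, 3] = (3.1316,-1.8080,-4.2631)
J_ω[:, 3] = z_3
entry J[2][3] = -4.2631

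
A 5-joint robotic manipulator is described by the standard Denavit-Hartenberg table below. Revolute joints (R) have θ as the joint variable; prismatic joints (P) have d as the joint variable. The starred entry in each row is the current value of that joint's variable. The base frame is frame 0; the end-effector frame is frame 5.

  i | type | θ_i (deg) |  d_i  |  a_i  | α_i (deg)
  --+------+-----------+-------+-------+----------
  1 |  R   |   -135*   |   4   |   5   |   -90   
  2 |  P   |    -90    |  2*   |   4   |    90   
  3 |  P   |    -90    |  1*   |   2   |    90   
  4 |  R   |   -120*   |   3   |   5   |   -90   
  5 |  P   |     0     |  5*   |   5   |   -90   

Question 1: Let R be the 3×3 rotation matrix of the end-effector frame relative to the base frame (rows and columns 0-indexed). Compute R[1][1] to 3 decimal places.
-0.259

End-effector y-axis (col 1 of R) = (0.9659,-0.2588,0.0000)
R[1][1] = -0.2588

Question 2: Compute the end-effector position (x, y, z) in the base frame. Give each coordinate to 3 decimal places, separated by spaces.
after link 1: o_1 = (-3.5355, -3.5355, 4.0000)
after link 2: o_2 = (-2.1213, -4.9497, 8.0000)
after link 3: o_3 = (-2.8284, -2.8284, 8.0000)
after link 4: o_4 = (-4.1225, -7.6581, 5.0000)
after link 5: o_5 = (-10.2462, -11.1936, 5.0000)

-10.246 -11.194 5.000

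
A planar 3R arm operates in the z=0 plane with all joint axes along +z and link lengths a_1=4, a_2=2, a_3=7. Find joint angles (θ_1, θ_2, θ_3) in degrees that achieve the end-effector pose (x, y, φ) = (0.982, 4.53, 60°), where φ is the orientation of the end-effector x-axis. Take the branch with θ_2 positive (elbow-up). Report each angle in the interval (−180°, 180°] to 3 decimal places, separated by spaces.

wrist centre = target − a_3·(cos φ, sin φ) = (-2.5180, -1.5322)
cos θ_2 = (8.6879−4²−2²)/(2·4·2) = -0.7070; θ_2 = 134.9919° (elbow-up)
β = atan2(-1.5322,-2.5180) = -148.6799°; ψ = atan2(1.4144,2.5860) = 28.6766°
θ_1 = β − ψ = -177.3565°
θ_3 = φ − θ_1 − θ_2 = 102.3646° (wrapped to (-180°,180°])

-177.357 134.992 102.365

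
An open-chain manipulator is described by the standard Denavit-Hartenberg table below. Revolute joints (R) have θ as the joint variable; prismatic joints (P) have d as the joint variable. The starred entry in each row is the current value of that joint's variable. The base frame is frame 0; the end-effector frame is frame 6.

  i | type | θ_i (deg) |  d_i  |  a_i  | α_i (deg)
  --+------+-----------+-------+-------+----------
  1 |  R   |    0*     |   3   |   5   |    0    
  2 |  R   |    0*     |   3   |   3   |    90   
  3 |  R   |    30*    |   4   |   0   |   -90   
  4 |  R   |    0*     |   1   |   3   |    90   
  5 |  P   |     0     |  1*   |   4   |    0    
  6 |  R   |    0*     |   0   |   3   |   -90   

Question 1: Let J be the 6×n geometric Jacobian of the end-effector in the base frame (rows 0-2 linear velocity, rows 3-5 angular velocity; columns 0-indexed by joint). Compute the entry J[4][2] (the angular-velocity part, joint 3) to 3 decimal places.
-1.000

axis z_2 = (0.0000,-1.0000,0.0000); lever o_n−o_2 = (8.1603,-5.0000,5.8660)
cross product → J_v[:, 2] = (-5.8660,0.0000,8.1603)
J_ω[:, 2] = z_2
entry J[4][2] = -1.0000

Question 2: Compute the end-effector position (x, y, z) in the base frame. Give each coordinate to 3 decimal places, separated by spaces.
16.160 -5.000 11.866

after link 1: o_1 = (5.0000, 0.0000, 3.0000)
after link 2: o_2 = (8.0000, 0.0000, 6.0000)
after link 3: o_3 = (8.0000, -4.0000, 6.0000)
after link 4: o_4 = (10.0981, -4.0000, 8.3660)
after link 5: o_5 = (13.5622, -5.0000, 10.3660)
after link 6: o_6 = (16.1603, -5.0000, 11.8660)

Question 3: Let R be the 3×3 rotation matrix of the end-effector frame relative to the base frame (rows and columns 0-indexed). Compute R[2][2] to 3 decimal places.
End-effector z-axis (col 2 of R) = (-0.5000,-0.0000,0.8660)
R[2][2] = 0.8660

0.866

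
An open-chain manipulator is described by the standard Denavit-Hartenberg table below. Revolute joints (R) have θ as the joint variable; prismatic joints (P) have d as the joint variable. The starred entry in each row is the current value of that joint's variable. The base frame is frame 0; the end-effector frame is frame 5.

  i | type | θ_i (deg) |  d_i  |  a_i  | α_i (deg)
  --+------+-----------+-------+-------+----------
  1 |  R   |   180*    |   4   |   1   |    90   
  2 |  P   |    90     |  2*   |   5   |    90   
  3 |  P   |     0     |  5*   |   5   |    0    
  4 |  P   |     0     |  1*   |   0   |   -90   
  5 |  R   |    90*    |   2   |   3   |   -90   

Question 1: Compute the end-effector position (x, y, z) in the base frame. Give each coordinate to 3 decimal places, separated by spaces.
-4.000 4.000 14.000

after link 1: o_1 = (-1.0000, 0.0000, 4.0000)
after link 2: o_2 = (-1.0000, 2.0000, 9.0000)
after link 3: o_3 = (-6.0000, 2.0000, 14.0000)
after link 4: o_4 = (-7.0000, 2.0000, 14.0000)
after link 5: o_5 = (-4.0000, 4.0000, 14.0000)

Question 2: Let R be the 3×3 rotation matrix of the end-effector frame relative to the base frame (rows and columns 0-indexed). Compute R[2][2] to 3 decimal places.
-1.000

End-effector z-axis (col 2 of R) = (0.0000,0.0000,-1.0000)
R[2][2] = -1.0000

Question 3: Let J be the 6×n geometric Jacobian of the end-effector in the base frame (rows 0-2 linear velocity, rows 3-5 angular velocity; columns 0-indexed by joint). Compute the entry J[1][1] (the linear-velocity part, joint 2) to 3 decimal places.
1.000

prismatic axis z_1 = (0.0000,1.0000,0.0000)
J_v[:, 1] = z_1; J_ω[:, 1] = (0,0,0)
entry J[1][1] = 1.0000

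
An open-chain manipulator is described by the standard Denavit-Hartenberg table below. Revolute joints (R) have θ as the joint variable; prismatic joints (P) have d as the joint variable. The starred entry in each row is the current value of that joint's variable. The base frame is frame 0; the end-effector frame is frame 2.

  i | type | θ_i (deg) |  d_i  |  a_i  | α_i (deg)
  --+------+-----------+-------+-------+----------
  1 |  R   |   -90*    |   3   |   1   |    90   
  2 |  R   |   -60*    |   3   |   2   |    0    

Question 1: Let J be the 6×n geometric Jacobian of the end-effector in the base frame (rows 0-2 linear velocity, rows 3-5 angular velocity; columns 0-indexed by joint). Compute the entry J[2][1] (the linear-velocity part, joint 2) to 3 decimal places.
1.000

axis z_1 = (-1.0000,-0.0000,0.0000); lever o_n−o_1 = (-3.0000,-1.0000,-1.7321)
cross product → J_v[:, 1] = (0.0000,-1.7321,1.0000)
J_ω[:, 1] = z_1
entry J[2][1] = 1.0000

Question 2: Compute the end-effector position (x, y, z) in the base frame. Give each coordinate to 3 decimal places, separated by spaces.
-3.000 -2.000 1.268

after link 1: o_1 = (0.0000, -1.0000, 3.0000)
after link 2: o_2 = (-3.0000, -2.0000, 1.2679)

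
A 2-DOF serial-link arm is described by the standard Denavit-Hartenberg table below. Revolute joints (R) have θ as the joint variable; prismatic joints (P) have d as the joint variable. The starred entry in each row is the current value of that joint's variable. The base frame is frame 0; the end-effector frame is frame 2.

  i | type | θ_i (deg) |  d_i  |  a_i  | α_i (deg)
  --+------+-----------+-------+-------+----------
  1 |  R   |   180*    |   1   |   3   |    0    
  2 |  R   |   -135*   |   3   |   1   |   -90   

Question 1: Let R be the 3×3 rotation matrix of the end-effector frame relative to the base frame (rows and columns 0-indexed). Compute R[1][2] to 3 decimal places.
End-effector z-axis (col 2 of R) = (-0.7071,0.7071,0.0000)
R[1][2] = 0.7071

0.707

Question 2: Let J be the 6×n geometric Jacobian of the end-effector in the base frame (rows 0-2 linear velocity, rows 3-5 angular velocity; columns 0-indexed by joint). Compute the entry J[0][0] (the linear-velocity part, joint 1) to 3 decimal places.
-0.707

axis z_0 = ẑ; lever o_n−o_0 = (-2.2929,0.7071,4.0000)
cross product → J_v[:, 0] = (-0.7071,-2.2929,0.0000)
J_ω[:, 0] = z_0
entry J[0][0] = -0.7071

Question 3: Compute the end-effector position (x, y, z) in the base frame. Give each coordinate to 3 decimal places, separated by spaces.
after link 1: o_1 = (-3.0000, 0.0000, 1.0000)
after link 2: o_2 = (-2.2929, 0.7071, 4.0000)

-2.293 0.707 4.000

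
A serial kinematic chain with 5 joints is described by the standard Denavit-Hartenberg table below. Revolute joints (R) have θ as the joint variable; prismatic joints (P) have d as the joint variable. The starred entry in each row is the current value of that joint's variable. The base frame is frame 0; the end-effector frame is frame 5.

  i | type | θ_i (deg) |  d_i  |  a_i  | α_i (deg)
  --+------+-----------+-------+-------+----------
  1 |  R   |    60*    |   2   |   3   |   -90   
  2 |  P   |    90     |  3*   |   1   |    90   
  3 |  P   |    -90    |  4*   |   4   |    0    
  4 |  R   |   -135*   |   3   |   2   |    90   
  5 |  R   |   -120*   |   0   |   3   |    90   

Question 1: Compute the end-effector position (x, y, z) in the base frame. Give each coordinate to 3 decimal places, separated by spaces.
4.261 6.087 1.354

after link 1: o_1 = (1.5000, 2.5981, 2.0000)
after link 2: o_2 = (-1.0981, 4.0981, 1.0000)
after link 3: o_3 = (4.3660, 5.5622, 1.0000)
after link 4: o_4 = (4.6413, 8.8674, 2.4142)
after link 5: o_5 = (4.2608, 6.0870, 1.3536)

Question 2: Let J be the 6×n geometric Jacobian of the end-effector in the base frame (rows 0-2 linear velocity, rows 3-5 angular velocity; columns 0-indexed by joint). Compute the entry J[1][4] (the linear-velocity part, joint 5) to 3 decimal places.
-0.380

axis z_4 = (-0.6124,0.3536,-0.7071); lever o_n−o_4 = (-0.3805,-2.7803,-1.0607)
cross product → J_v[:, 4] = (-2.3410,-0.3805,1.8371)
J_ω[:, 4] = z_4
entry J[1][4] = -0.3805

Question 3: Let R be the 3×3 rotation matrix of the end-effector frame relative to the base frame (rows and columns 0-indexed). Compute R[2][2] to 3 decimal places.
End-effector z-axis (col 2 of R) = (0.7803,0.1268,-0.6124)
R[2][2] = -0.6124

-0.612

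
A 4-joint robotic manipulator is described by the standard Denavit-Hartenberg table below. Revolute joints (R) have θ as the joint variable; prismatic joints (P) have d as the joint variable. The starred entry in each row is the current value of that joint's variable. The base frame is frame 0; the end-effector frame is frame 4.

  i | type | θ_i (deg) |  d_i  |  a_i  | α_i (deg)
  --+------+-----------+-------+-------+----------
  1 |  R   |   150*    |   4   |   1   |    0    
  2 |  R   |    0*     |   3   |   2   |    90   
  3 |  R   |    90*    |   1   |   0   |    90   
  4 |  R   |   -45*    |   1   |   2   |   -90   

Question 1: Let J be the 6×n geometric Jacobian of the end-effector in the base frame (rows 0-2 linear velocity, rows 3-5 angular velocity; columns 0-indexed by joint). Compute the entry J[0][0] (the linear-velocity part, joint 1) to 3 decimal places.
axis z_0 = ẑ; lever o_n−o_0 = (-3.6712,1.6413,8.4142)
cross product → J_v[:, 0] = (-1.6413,-3.6712,0.0000)
J_ω[:, 0] = z_0
entry J[0][0] = -1.6413

-1.641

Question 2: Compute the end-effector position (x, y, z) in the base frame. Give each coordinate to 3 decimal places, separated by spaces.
after link 1: o_1 = (-0.8660, 0.5000, 4.0000)
after link 2: o_2 = (-2.5981, 1.5000, 7.0000)
after link 3: o_3 = (-2.0981, 2.3660, 7.0000)
after link 4: o_4 = (-3.6712, 1.6413, 8.4142)

-3.671 1.641 8.414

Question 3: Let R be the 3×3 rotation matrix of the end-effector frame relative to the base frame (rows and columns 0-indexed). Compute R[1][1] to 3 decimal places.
-0.500

End-effector y-axis (col 1 of R) = (0.8660,-0.5000,0.0000)
R[1][1] = -0.5000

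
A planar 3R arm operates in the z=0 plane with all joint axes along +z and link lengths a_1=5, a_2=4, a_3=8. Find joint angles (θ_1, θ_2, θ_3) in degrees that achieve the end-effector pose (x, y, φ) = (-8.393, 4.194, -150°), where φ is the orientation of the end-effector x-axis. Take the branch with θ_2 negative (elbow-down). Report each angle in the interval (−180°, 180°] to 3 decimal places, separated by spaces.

119.998 -44.994 134.996

wrist centre = target − a_3·(cos φ, sin φ) = (-1.4648, 8.1940)
cos θ_2 = (69.2873−5²−4²)/(2·5·4) = 0.7072; θ_2 = -44.9939° (elbow-down)
β = atan2(8.1940,-1.4648) = 100.1354°; ψ = atan2(-2.8281,7.8287) = -19.8623°
θ_1 = β − ψ = 119.9976°
θ_3 = φ − θ_1 − θ_2 = 134.9963° (wrapped to (-180°,180°])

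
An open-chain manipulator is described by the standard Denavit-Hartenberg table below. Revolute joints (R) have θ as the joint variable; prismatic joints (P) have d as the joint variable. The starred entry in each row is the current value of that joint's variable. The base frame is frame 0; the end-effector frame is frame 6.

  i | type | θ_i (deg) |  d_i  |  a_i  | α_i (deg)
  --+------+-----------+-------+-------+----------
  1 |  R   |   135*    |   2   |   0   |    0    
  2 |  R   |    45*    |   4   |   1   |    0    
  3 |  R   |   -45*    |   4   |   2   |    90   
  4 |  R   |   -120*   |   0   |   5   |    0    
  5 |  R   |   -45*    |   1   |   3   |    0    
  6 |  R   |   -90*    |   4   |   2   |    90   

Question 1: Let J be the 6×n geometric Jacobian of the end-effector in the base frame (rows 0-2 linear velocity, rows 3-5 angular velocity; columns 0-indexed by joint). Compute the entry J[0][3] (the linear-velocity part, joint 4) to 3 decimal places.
axis z_3 = (0.7071,0.7071,0.0000); lever o_n−o_3 = (7.7184,-0.6473,-3.1747)
cross product → J_v[:, 3] = (-2.2449,2.2449,-5.9154)
J_ω[:, 3] = z_3
entry J[0][3] = -2.2449

-2.245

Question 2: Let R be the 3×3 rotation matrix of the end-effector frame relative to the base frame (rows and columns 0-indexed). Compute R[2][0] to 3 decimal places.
0.966

End-effector x-axis (col 0 of R) = (0.1830,-0.1830,0.9659)
R[2][0] = 0.9659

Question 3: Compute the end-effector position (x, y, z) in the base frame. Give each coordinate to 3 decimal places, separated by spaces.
after link 1: o_1 = (0.0000, 0.0000, 2.0000)
after link 2: o_2 = (-1.0000, 0.0000, 6.0000)
after link 3: o_3 = (-2.4142, 1.4142, 10.0000)
after link 4: o_4 = (-0.6464, -0.3536, 5.6699)
after link 5: o_5 = (2.1097, -1.6955, 4.8934)
after link 6: o_6 = (5.3042, 0.7669, 6.8253)

5.304 0.767 6.825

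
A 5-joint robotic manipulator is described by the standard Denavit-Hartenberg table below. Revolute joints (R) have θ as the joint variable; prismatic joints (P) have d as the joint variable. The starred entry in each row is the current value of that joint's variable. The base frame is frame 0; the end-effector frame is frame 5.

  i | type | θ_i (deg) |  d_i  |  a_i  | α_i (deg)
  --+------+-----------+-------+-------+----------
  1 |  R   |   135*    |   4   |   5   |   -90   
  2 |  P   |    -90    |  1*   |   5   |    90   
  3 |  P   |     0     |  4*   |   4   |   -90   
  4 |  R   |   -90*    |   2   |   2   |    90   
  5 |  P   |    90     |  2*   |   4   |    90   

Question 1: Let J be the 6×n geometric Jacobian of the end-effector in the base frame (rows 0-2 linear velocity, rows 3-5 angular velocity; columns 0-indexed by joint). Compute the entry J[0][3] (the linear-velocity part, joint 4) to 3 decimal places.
axis z_3 = (-0.7071,-0.7071,0.0000); lever o_n−o_3 = (-2.8284,-5.6569,-2.0000)
cross product → J_v[:, 3] = (1.4142,-1.4142,2.0000)
J_ω[:, 3] = z_3
entry J[0][3] = 1.4142

1.414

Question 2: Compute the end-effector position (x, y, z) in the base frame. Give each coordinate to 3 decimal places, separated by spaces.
after link 1: o_1 = (-3.5355, 3.5355, 4.0000)
after link 2: o_2 = (-4.2426, 2.8284, 9.0000)
after link 3: o_3 = (-1.4142, 0.0000, 13.0000)
after link 4: o_4 = (-1.4142, -2.8284, 13.0000)
after link 5: o_5 = (-4.2426, -5.6569, 11.0000)

-4.243 -5.657 11.000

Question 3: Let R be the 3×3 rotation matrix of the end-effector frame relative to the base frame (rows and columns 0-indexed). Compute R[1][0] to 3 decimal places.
-0.707

End-effector x-axis (col 0 of R) = (-0.7071,-0.7071,0.0000)
R[1][0] = -0.7071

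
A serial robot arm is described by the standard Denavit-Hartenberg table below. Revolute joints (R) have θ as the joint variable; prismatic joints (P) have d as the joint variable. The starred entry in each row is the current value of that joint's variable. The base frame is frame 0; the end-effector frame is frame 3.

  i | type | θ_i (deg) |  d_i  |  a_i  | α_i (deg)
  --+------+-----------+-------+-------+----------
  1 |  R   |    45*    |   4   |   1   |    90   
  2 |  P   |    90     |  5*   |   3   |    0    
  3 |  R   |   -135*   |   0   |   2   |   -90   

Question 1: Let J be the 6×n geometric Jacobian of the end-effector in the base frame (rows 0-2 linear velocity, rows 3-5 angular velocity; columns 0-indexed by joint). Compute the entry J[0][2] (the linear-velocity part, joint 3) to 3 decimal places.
1.000

axis z_2 = (0.7071,-0.7071,0.0000); lever o_n−o_2 = (1.0000,1.0000,-1.4142)
cross product → J_v[:, 2] = (1.0000,1.0000,1.4142)
J_ω[:, 2] = z_2
entry J[0][2] = 1.0000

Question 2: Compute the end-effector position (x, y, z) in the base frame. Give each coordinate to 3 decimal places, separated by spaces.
5.243 -1.828 5.586

after link 1: o_1 = (0.7071, 0.7071, 4.0000)
after link 2: o_2 = (4.2426, -2.8284, 7.0000)
after link 3: o_3 = (5.2426, -1.8284, 5.5858)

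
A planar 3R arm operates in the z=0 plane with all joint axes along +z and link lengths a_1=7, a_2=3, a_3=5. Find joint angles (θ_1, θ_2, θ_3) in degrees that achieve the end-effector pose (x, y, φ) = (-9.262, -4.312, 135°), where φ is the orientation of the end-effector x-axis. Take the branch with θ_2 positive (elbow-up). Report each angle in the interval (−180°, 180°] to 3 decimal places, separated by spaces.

-134.999 29.991 -119.993

wrist centre = target − a_3·(cos φ, sin φ) = (-5.7265, -7.8475)
cos θ_2 = (94.3762−7²−3²)/(2·7·3) = 0.8661; θ_2 = 29.9914° (elbow-up)
β = atan2(-7.8475,-5.7265) = -126.1188°; ψ = atan2(1.4996,9.5983) = 8.8799°
θ_1 = β − ψ = -134.9988°
θ_3 = φ − θ_1 − θ_2 = -119.9927° (wrapped to (-180°,180°])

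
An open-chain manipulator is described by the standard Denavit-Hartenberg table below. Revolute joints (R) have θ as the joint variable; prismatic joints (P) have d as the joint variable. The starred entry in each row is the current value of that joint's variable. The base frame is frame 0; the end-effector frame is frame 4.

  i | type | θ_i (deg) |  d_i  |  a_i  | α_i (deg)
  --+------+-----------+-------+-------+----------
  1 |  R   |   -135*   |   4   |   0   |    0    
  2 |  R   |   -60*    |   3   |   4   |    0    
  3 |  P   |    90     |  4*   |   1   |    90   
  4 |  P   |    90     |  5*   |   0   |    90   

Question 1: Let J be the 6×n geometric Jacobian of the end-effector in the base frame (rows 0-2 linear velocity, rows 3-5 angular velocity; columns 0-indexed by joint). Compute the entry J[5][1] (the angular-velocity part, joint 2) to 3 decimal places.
axis z_1 = (0.0000,0.0000,1.0000); lever o_n−o_1 = (-8.9522,1.3634,7.0000)
cross product → J_v[:, 1] = (-1.3634,-8.9522,0.0000)
J_ω[:, 1] = z_1
entry J[5][1] = 1.0000

1.000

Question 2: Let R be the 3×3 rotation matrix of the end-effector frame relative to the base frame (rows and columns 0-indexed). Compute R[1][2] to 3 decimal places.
-0.966

End-effector z-axis (col 2 of R) = (-0.2588,-0.9659,-0.0000)
R[1][2] = -0.9659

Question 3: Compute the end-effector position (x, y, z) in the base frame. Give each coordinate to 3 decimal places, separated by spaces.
-8.952 1.363 11.000

after link 1: o_1 = (0.0000, 0.0000, 4.0000)
after link 2: o_2 = (-3.8637, 1.0353, 7.0000)
after link 3: o_3 = (-4.1225, 0.0694, 11.0000)
after link 4: o_4 = (-8.9522, 1.3634, 11.0000)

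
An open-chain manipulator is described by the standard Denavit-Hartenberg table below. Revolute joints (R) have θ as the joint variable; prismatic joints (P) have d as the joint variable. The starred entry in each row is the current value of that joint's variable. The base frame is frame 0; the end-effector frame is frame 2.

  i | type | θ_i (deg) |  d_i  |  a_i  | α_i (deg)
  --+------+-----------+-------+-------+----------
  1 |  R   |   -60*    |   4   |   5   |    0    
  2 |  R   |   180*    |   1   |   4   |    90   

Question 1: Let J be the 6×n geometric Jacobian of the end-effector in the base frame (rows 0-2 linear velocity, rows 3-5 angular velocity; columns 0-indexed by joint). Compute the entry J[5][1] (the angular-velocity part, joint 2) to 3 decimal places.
1.000

axis z_1 = (0.0000,0.0000,1.0000); lever o_n−o_1 = (-2.0000,3.4641,1.0000)
cross product → J_v[:, 1] = (-3.4641,-2.0000,0.0000)
J_ω[:, 1] = z_1
entry J[5][1] = 1.0000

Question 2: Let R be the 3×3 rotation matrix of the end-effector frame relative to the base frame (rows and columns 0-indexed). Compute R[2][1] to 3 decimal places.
1.000

End-effector y-axis (col 1 of R) = (-0.0000,-0.0000,1.0000)
R[2][1] = 1.0000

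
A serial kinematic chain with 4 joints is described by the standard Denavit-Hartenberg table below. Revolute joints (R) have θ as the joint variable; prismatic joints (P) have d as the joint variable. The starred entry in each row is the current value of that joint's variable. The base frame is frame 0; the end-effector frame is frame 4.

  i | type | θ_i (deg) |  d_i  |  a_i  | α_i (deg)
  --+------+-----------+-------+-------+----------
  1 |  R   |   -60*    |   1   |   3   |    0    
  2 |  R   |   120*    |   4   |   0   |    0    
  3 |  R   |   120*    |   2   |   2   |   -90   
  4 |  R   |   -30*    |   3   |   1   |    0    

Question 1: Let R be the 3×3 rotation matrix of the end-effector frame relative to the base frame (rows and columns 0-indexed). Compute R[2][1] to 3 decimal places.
End-effector y-axis (col 1 of R) = (-0.5000,0.0000,-0.8660)
R[2][1] = -0.8660

-0.866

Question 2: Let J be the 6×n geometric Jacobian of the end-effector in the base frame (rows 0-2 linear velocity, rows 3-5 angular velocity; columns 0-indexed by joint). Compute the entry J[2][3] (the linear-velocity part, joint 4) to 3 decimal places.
axis z_3 = (-0.0000,-1.0000,0.0000); lever o_n−o_3 = (-0.8660,-3.0000,0.5000)
cross product → J_v[:, 3] = (-0.5000,0.0000,-0.8660)
J_ω[:, 3] = z_3
entry J[2][3] = -0.8660

-0.866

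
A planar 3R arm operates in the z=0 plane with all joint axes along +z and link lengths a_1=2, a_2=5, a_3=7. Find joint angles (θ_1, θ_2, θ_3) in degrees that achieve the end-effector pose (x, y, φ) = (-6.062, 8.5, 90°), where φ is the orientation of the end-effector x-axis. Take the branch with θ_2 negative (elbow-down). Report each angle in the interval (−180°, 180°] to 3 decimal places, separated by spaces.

-149.995 -60.007 -59.998

wrist centre = target − a_3·(cos φ, sin φ) = (-6.0620, 1.5000)
cos θ_2 = (38.9978−2²−5²)/(2·2·5) = 0.4999; θ_2 = -60.0071° (elbow-down)
β = atan2(1.5000,-6.0620) = 166.1017°; ψ = atan2(-4.3304,4.4995) = -43.9034°
θ_1 = β − ψ = 210.0051°
θ_3 = φ − θ_1 − θ_2 = -59.9980° (wrapped to (-180°,180°])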